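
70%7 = 0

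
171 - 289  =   - 118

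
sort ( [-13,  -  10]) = [ - 13,-10]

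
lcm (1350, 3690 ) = 55350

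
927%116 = 115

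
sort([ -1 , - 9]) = [ - 9, - 1]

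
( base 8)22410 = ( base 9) 14003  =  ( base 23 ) HL4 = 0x2508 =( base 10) 9480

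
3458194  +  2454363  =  5912557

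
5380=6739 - 1359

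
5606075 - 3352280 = 2253795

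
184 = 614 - 430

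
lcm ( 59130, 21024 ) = 946080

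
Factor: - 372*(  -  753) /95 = 2^2 * 3^2*5^(  -  1)*19^(  -  1)*31^1*251^1 = 280116/95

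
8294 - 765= 7529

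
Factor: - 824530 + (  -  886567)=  - 1711097^1= - 1711097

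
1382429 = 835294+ 547135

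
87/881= 87/881 = 0.10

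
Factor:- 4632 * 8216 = -38056512 = -2^6*3^1*13^1*79^1*193^1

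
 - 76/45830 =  - 38/22915= - 0.00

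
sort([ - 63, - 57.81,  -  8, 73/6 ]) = [-63, - 57.81,  -  8, 73/6 ] 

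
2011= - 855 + 2866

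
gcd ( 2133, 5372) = 79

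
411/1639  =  411/1639 = 0.25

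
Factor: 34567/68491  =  13^1*2659^1* 68491^(- 1)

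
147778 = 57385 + 90393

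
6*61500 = 369000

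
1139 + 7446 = 8585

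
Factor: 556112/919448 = 2^1*19^( -1) *23^( - 1)*263^( - 1) * 34757^1 = 69514/114931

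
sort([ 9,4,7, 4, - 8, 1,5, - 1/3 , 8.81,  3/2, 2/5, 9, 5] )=[ - 8, - 1/3, 2/5, 1,3/2, 4 , 4, 5, 5, 7, 8.81,9,9 ]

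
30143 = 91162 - 61019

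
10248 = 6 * 1708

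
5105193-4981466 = 123727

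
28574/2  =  14287 = 14287.00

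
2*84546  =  169092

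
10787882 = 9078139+1709743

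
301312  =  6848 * 44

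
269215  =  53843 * 5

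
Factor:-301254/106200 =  - 851/300=-2^ ( - 2)*3^( - 1 )*5^ ( - 2)*23^1*37^1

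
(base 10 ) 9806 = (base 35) 806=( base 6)113222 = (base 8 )23116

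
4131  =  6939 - 2808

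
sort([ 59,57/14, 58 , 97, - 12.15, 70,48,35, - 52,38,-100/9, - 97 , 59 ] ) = [ - 97,-52, - 12.15 , - 100/9,57/14, 35,38,48,58, 59,59, 70,97]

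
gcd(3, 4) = 1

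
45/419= 45/419  =  0.11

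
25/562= 25/562 = 0.04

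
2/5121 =2/5121 =0.00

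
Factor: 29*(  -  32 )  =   - 928  =  - 2^5 * 29^1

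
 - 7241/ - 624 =557/48 =11.60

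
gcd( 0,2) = 2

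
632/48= 13  +  1/6 = 13.17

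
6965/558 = 6965/558 = 12.48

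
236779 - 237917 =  - 1138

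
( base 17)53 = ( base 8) 130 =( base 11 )80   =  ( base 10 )88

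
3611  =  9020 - 5409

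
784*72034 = 56474656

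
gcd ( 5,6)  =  1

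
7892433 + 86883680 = 94776113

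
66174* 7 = 463218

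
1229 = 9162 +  - 7933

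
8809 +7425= 16234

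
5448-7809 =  - 2361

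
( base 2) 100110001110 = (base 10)2446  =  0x98E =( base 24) 45m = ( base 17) 87F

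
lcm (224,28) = 224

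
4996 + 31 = 5027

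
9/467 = 9/467 =0.02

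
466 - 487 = -21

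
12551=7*1793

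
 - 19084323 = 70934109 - 90018432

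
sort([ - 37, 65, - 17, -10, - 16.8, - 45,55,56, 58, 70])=[-45, - 37, - 17, - 16.8, - 10, 55,56,58 , 65,70 ]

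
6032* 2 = 12064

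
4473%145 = 123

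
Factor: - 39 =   -  3^1*13^1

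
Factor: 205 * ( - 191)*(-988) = 38685140 = 2^2*5^1*13^1*19^1*41^1*191^1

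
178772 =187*956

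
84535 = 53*1595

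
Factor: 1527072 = 2^5 * 3^1 * 15907^1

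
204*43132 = 8798928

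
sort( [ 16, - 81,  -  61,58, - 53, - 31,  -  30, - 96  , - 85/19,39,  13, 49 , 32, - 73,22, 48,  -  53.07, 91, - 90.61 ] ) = [  -  96, - 90.61, - 81, - 73, - 61 ,-53.07, - 53, - 31,-30,- 85/19 , 13,16, 22, 32,39,48 , 49,58 , 91 ] 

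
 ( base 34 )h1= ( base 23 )124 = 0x243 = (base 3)210110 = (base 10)579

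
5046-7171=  - 2125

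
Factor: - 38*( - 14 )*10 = 2^3 * 5^1 * 7^1*19^1 = 5320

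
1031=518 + 513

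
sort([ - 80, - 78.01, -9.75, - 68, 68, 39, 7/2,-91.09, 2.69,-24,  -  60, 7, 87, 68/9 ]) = [-91.09, - 80, - 78.01, - 68, - 60, - 24,- 9.75,2.69, 7/2, 7,68/9, 39,68, 87] 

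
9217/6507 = 1 + 2710/6507 = 1.42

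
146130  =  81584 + 64546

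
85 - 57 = 28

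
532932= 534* 998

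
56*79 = 4424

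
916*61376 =56220416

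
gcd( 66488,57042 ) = 2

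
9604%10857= 9604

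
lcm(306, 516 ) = 26316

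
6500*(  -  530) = -3445000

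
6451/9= 716 + 7/9 = 716.78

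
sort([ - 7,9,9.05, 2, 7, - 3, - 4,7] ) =[ - 7, - 4, - 3,2,7,7,9,9.05] 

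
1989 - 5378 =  - 3389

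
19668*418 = 8221224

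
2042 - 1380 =662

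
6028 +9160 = 15188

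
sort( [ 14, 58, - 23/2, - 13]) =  [ - 13,  -  23/2,14,58]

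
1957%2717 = 1957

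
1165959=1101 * 1059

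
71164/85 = 837+19/85 = 837.22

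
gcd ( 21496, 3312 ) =8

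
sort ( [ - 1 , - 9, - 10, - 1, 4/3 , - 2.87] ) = [-10 , - 9, - 2.87, - 1, - 1,  4/3]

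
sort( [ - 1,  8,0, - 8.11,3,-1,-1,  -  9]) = [ - 9, -8.11, - 1,-1, - 1, 0, 3, 8 ]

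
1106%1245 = 1106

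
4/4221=4/4221= 0.00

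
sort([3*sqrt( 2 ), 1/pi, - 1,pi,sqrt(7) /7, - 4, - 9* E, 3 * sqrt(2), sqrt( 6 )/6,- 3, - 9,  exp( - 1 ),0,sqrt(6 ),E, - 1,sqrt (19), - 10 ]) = [ - 9*E, - 10, - 9,  -  4, - 3, - 1, - 1 , 0,1/pi, exp ( - 1), sqrt(7)/7, sqrt( 6) /6,sqrt( 6 ), E,pi, 3*sqrt(2 ), 3*sqrt(2 ), sqrt(19 ) ]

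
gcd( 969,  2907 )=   969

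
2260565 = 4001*565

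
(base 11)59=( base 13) 4c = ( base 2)1000000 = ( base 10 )64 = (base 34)1U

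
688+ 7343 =8031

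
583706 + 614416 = 1198122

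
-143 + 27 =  -116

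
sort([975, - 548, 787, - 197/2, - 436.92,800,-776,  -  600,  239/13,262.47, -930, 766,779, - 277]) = [  -  930,  -  776, - 600, - 548, - 436.92, - 277, - 197/2, 239/13,262.47, 766 , 779,787,800,975]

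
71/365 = 71/365 = 0.19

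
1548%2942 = 1548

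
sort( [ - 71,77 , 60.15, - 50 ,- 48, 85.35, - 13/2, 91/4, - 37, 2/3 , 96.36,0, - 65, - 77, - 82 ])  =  [ - 82, - 77, - 71 , - 65, - 50, -48, - 37,-13/2, 0,  2/3,91/4, 60.15  ,  77, 85.35,96.36] 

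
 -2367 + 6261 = 3894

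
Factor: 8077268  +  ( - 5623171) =2454097=19^1* 227^1*569^1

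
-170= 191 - 361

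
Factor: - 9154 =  - 2^1*23^1*199^1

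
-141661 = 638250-779911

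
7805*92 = 718060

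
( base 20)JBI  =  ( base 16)1E9E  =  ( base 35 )6DX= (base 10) 7838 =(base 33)76H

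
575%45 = 35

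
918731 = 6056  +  912675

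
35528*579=20570712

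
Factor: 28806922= 2^1*173^1*83257^1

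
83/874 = 83/874 = 0.09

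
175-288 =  - 113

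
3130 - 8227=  - 5097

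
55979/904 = 61  +  835/904= 61.92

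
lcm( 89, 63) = 5607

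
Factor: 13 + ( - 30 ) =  - 17^1  =  - 17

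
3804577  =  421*9037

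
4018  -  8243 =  - 4225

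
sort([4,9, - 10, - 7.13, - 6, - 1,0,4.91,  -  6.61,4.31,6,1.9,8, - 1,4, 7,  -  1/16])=[ - 10, - 7.13, - 6.61, - 6,-1, - 1, - 1/16, 0, 1.9, 4,4,4.31, 4.91 , 6,7, 8,9]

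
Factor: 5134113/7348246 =2^ ( - 1 )*3^2*97^1 * 1217^( - 1) * 3019^(  -  1)*5881^1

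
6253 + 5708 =11961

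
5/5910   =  1/1182  =  0.00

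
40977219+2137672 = 43114891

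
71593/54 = 1325 + 43/54 = 1325.80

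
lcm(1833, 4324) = 168636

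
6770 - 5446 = 1324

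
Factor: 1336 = 2^3*167^1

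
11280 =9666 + 1614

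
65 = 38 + 27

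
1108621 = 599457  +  509164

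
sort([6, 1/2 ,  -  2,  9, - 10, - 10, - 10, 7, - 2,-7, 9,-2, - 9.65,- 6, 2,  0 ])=[ - 10, - 10,-10, - 9.65,- 7  ,- 6, -2,-2,-2,0, 1/2,2,6, 7,  9, 9] 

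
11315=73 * 155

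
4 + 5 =9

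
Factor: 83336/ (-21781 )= - 88/23=-2^3*11^1*23^ ( - 1)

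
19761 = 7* 2823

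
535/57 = 9 + 22/57 = 9.39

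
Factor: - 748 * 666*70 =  - 2^4*3^2*5^1*7^1*11^1*17^1*37^1 = - 34871760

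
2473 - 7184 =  - 4711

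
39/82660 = 39/82660 = 0.00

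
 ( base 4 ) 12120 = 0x198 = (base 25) G8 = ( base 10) 408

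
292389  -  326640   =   - 34251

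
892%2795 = 892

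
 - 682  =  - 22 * 31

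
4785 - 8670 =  - 3885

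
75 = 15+60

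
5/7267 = 5/7267 = 0.00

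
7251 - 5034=2217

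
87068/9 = 9674 + 2/9 = 9674.22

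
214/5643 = 214/5643  =  0.04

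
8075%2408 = 851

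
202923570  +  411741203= 614664773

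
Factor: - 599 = -599^1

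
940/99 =9+49/99 =9.49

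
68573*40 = 2742920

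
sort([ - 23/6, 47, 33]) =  [ - 23/6,  33,47]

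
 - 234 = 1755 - 1989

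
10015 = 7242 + 2773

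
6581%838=715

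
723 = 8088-7365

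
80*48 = 3840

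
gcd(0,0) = 0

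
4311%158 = 45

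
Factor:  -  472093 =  - 19^1*24847^1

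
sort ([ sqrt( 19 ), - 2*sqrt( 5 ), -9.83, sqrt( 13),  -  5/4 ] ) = [ - 9.83, - 2*sqrt(5 ),- 5/4, sqrt ( 13 ),  sqrt (19 )]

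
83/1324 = 83/1324 = 0.06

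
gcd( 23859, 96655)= 1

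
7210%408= 274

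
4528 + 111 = 4639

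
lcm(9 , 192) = 576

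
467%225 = 17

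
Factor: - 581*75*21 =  - 3^2*5^2*7^2*83^1= -915075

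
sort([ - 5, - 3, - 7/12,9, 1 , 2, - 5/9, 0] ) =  [ - 5, - 3, - 7/12, - 5/9, 0, 1,2, 9 ]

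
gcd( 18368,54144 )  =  64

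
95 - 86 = 9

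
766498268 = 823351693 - 56853425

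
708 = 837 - 129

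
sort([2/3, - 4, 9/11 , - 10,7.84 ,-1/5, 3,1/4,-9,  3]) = [ - 10,  -  9, - 4, - 1/5,1/4, 2/3,9/11, 3, 3 , 7.84 ] 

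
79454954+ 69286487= 148741441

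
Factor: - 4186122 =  - 2^1*3^1*697687^1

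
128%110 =18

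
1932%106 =24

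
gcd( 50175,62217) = 2007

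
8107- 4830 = 3277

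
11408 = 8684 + 2724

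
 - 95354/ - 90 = 47677/45 = 1059.49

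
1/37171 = 1/37171 = 0.00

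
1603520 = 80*20044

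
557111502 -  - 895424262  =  1452535764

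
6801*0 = 0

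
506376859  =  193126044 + 313250815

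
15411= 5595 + 9816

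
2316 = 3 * 772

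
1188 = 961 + 227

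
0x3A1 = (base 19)2ah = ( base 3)1021102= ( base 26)19J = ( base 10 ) 929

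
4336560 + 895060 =5231620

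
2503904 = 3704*676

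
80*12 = 960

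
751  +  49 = 800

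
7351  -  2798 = 4553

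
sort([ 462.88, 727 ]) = [462.88, 727]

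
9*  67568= 608112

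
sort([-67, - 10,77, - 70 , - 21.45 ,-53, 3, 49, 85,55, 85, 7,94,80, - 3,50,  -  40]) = [ - 70, - 67,- 53,-40, - 21.45, - 10, - 3, 3, 7, 49, 50, 55, 77 , 80 , 85 , 85, 94 ]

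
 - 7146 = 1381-8527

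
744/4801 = 744/4801=0.15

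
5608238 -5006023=602215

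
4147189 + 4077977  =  8225166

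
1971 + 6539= 8510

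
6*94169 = 565014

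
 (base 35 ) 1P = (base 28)24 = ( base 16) 3C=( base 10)60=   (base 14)44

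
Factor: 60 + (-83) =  - 23 = -  23^1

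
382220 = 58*6590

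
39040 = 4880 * 8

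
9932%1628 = 164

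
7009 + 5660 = 12669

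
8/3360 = 1/420 = 0.00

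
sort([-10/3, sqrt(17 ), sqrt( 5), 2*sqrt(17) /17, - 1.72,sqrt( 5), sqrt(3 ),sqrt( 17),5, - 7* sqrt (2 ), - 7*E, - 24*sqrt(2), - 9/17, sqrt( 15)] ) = [ - 24*sqrt(2 ), - 7*E , -7 *sqrt( 2), - 10/3, - 1.72,  -  9/17, 2 * sqrt( 17 ) /17,sqrt(3 ), sqrt( 5),  sqrt(5), sqrt( 15) , sqrt(17), sqrt(17), 5]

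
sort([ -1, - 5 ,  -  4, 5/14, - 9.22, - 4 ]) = [ - 9.22, - 5,  -  4, - 4, -1, 5/14] 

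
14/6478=7/3239 = 0.00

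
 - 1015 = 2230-3245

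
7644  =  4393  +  3251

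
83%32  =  19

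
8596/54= 4298/27 = 159.19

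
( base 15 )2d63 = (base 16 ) 2628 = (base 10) 9768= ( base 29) BHO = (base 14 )37ba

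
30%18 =12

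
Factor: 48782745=3^2*5^1*11^1*139^1 * 709^1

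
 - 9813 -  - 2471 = -7342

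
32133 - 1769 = 30364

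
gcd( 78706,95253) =1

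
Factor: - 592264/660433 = - 808/901 = -  2^3*17^ (  -  1)*53^( - 1) * 101^1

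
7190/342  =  21 + 4/171 = 21.02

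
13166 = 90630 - 77464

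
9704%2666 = 1706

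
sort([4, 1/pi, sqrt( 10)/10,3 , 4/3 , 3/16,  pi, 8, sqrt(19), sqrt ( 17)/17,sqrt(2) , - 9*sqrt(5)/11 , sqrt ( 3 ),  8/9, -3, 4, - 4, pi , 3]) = [ - 4 , - 3, - 9*sqrt( 5)/11, 3/16,sqrt (17) /17,sqrt(10 ) /10, 1/pi, 8/9,4/3,sqrt(2) , sqrt(3 ), 3, 3,pi,pi,4, 4, sqrt ( 19), 8]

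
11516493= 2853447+8663046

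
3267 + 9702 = 12969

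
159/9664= 159/9664 = 0.02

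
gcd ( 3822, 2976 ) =6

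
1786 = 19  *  94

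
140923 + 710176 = 851099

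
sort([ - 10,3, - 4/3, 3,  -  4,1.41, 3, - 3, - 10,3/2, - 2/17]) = [- 10, - 10, - 4, - 3, - 4/3,- 2/17,  1.41,  3/2, 3,3,3] 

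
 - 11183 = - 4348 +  - 6835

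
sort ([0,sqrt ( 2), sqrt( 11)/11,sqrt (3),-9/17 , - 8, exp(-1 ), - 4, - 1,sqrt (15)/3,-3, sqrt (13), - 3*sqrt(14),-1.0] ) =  [ - 3*sqrt (14), - 8,  -  4, - 3,-1, - 1.0, - 9/17, 0, sqrt( 11 ) /11, exp( - 1 ), sqrt( 15) /3, sqrt( 2),sqrt(3), sqrt(13 ) ]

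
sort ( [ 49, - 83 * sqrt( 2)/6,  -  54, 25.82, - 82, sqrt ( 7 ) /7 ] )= [-82, - 54 ,- 83*sqrt( 2) /6,sqrt(7) /7, 25.82,49 ]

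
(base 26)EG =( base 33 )bh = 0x17c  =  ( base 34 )b6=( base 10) 380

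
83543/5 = 83543/5 = 16708.60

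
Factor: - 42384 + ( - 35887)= -78271=- 29^1*2699^1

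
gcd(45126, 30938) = 2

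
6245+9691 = 15936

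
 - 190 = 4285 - 4475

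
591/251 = 591/251 = 2.35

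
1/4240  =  1/4240 = 0.00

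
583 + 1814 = 2397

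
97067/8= 12133 + 3/8 = 12133.38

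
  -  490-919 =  - 1409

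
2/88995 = 2/88995 =0.00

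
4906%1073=614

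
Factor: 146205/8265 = 3^3 * 19^1*29^( -1)= 513/29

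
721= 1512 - 791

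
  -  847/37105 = -847/37105 = - 0.02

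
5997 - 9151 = -3154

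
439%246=193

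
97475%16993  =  12510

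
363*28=10164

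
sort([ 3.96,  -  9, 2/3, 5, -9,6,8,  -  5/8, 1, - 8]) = [ - 9, - 9,-8, - 5/8,2/3,1, 3.96,5,6, 8] 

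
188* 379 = 71252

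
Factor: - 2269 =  - 2269^1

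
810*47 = 38070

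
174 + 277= 451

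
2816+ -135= 2681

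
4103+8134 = 12237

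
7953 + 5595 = 13548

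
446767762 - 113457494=333310268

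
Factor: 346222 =2^1* 17^2*599^1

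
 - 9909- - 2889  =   - 7020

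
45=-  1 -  - 46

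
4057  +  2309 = 6366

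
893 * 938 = 837634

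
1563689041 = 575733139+987955902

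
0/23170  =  0 = 0.00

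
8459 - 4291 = 4168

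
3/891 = 1/297 = 0.00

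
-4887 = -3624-1263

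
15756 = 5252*3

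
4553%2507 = 2046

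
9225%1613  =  1160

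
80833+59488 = 140321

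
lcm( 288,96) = 288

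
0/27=0= 0.00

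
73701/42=1754 + 11/14 = 1754.79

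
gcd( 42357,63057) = 3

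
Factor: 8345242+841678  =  9186920 = 2^3*5^1 * 241^1 * 953^1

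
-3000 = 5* ( - 600)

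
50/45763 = 50/45763 = 0.00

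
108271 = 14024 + 94247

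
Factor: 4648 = 2^3*7^1*83^1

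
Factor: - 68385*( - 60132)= 2^2*3^2*5^1 * 47^1*97^1 * 5011^1 = 4112126820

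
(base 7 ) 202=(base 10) 100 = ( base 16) 64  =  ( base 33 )31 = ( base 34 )2w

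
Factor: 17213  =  7^1*2459^1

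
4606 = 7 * 658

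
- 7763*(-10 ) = 77630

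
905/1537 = 905/1537  =  0.59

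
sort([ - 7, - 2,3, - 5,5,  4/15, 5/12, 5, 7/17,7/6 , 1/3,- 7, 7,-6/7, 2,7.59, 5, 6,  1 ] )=[-7,-7, - 5,-2, - 6/7, 4/15, 1/3, 7/17, 5/12, 1, 7/6, 2,  3 , 5,5, 5,6,7, 7.59] 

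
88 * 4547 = 400136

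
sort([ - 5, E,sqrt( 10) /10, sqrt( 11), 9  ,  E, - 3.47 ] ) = [ - 5, -3.47, sqrt(10) /10, E, E,sqrt( 11 ),9] 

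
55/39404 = 55/39404= 0.00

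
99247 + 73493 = 172740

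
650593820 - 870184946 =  - 219591126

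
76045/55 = 15209/11 = 1382.64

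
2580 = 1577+1003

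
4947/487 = 10 + 77/487 = 10.16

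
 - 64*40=  -  2560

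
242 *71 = 17182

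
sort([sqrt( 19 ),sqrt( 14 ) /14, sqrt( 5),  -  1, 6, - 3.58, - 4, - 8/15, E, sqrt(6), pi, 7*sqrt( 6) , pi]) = [ - 4,  -  3.58,-1,- 8/15,sqrt(14)/14, sqrt( 5) , sqrt( 6 ),E,pi,pi , sqrt(19) , 6, 7 *sqrt( 6)] 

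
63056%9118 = 8348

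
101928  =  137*744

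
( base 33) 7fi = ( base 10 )8136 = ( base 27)b49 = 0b1111111001000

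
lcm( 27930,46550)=139650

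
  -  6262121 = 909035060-915297181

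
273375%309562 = 273375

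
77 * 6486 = 499422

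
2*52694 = 105388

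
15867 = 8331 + 7536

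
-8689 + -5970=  - 14659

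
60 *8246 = 494760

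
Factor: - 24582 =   -  2^1*3^1*17^1*241^1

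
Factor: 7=7^1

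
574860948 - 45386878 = 529474070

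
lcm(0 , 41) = 0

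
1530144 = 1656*924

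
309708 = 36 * 8603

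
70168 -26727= 43441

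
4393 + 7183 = 11576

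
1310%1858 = 1310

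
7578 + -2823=4755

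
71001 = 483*147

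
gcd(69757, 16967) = 1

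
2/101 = 2/101 = 0.02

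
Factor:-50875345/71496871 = -5^1*199^1*1291^( -1)*51131^1*55381^(-1 ) 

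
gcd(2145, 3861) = 429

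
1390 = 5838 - 4448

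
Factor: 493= 17^1*29^1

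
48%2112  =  48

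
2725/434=2725/434=6.28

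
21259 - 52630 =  - 31371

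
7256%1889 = 1589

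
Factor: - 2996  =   - 2^2*7^1*107^1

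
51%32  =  19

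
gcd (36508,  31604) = 4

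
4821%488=429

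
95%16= 15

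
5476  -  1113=4363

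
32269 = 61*529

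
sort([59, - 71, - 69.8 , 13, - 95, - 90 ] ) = [ - 95, - 90,  -  71, - 69.8,  13, 59]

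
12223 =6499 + 5724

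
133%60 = 13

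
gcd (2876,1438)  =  1438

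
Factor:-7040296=-2^3 *163^1*5399^1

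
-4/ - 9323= 4/9323= 0.00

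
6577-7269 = -692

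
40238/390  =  20119/195 = 103.17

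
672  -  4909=-4237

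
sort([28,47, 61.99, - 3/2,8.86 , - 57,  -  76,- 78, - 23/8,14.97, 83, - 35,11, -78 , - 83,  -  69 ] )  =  [ - 83,  -  78,  -  78, - 76, - 69, - 57,-35,  -  23/8, - 3/2,8.86 , 11,  14.97,28, 47, 61.99, 83] 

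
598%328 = 270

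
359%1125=359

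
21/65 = 21/65 = 0.32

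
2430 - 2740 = -310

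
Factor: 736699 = 736699^1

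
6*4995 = 29970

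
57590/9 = 6398 + 8/9 = 6398.89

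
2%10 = 2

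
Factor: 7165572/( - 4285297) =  - 2^2*3^1* 919^( - 1)*4663^( - 1)*597131^1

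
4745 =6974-2229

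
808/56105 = 808/56105 = 0.01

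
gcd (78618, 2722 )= 2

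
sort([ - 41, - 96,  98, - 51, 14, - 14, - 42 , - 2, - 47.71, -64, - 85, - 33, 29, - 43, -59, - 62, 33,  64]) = [-96, - 85, - 64,  -  62, - 59,-51, - 47.71, - 43, - 42, - 41,-33, - 14, - 2, 14, 29,33, 64, 98]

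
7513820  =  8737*860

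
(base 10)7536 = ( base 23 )e5f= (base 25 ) c1b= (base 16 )1D70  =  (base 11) 5731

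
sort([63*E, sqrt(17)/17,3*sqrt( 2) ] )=[ sqrt (17)/17 , 3* sqrt(2),63 * E]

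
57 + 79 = 136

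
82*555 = 45510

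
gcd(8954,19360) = 242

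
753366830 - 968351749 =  - 214984919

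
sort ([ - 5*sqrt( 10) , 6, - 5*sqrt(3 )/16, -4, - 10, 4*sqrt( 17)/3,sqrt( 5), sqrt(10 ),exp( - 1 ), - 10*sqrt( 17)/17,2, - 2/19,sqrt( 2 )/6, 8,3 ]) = [ - 5*sqrt(10 ), - 10, -4 ,  -  10*sqrt(17 ) /17, - 5*sqrt (3 )/16, - 2/19, sqrt(2) /6,exp (- 1 ),2,sqrt( 5),3,sqrt(10), 4*sqrt (17 ) /3,6,8]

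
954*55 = 52470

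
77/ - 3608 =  - 7/328   =  -0.02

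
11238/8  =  5619/4 = 1404.75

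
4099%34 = 19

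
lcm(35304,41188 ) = 247128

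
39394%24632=14762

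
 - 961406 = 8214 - 969620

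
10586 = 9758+828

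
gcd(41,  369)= 41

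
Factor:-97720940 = -2^2*5^1*43^1 * 199^1*571^1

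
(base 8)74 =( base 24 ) 2C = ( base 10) 60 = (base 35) 1p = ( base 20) 30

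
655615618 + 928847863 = 1584463481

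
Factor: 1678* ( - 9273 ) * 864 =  - 2^6*3^4*11^1*281^1*839^1 = - 13443921216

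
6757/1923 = 6757/1923 = 3.51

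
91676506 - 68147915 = 23528591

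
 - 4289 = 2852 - 7141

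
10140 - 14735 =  - 4595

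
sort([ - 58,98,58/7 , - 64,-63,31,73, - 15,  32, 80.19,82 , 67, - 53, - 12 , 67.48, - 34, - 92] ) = [ - 92,-64, - 63, - 58 ,  -  53, - 34, - 15,-12,58/7,31,32,67,67.48, 73 , 80.19,82, 98]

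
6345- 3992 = 2353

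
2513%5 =3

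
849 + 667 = 1516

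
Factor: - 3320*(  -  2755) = 2^3*5^2*19^1*29^1*83^1 = 9146600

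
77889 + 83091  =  160980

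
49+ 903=952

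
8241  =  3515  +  4726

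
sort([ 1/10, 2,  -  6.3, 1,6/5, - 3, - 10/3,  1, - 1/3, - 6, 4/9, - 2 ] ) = [ - 6.3, - 6, - 10/3, - 3, - 2, - 1/3, 1/10,  4/9,1,  1,6/5,  2]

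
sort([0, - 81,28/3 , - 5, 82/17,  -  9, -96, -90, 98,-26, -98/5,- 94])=[ - 96,-94,-90, - 81,  -  26,- 98/5, - 9, - 5, 0,82/17 , 28/3,98]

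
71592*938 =67153296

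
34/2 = 17= 17.00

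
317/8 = 39 + 5/8=39.62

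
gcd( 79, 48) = 1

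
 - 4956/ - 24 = 413/2 = 206.50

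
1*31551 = 31551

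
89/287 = 89/287 = 0.31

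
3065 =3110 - 45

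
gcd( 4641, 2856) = 357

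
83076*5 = 415380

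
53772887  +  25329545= 79102432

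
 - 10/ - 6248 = 5/3124 = 0.00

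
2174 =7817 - 5643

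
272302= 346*787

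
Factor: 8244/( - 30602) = - 4122/15301 = - 2^1 * 3^2*11^( - 1 )*13^( - 1 )*107^ (  -  1 )*229^1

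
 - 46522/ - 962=48 + 173/481 = 48.36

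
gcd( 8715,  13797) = 21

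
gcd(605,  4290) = 55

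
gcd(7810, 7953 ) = 11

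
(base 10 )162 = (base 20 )82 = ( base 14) B8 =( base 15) AC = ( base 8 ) 242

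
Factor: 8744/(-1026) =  - 2^2*3^ (  -  3)*19^( - 1)*1093^1 = - 4372/513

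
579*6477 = 3750183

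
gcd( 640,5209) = 1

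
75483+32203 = 107686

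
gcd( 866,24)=2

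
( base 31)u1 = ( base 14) 4a7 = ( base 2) 1110100011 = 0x3a3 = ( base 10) 931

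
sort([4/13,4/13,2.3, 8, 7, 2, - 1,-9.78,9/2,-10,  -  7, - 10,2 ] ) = [ - 10, - 10,  -  9.78,- 7, - 1, 4/13  ,  4/13, 2, 2, 2.3, 9/2, 7, 8] 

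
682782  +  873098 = 1555880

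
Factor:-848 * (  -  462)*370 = 2^6*3^1 * 5^1*7^1 * 11^1*37^1*53^1 = 144957120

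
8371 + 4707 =13078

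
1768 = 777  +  991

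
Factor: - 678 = -2^1 * 3^1 * 113^1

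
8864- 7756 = 1108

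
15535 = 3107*5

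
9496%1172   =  120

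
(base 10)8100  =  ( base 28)A98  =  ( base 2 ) 1111110100100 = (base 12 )4830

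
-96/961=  - 96/961 = - 0.10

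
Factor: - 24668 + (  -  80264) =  - 104932 = - 2^2*37^1 * 709^1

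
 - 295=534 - 829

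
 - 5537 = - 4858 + - 679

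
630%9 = 0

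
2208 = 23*96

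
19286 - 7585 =11701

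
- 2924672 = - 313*9344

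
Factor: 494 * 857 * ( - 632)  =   - 267562256 = - 2^4 * 13^1*19^1* 79^1*857^1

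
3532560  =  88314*40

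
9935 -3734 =6201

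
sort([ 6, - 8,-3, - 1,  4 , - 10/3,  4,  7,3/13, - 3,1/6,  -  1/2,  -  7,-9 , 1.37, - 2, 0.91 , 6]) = [-9,-8 , - 7, - 10/3, - 3, - 3,  -  2, - 1, - 1/2,1/6,3/13,0.91,1.37,4, 4,6 , 6,7]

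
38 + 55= 93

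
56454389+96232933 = 152687322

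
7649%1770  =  569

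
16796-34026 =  - 17230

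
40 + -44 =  - 4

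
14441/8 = 1805 + 1/8 = 1805.12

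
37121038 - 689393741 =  - 652272703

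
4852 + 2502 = 7354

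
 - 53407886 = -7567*7058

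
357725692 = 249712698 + 108012994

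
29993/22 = 29993/22 = 1363.32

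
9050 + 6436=15486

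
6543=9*727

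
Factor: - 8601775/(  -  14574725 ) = 344071/582989=7^1*11^(  -  1)* 13^1*19^1*199^1*52999^ (- 1)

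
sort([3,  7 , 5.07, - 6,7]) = [- 6,3, 5.07,  7 , 7]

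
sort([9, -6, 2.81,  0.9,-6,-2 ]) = [-6,-6, - 2, 0.9,2.81,9]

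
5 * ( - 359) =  - 1795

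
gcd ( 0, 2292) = 2292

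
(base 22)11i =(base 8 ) 1014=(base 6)2232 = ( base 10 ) 524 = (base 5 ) 4044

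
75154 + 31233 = 106387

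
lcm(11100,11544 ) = 288600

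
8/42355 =8/42355 = 0.00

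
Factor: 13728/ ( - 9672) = -2^2*11^1*31^ ( -1) = - 44/31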